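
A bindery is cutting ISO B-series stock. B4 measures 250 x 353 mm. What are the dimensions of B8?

B5: ⌊353/2⌋ × 250 = 176 × 250 mm
B6: ⌊250/2⌋ × 176 = 125 × 176 mm
B7: ⌊176/2⌋ × 125 = 88 × 125 mm
B8: ⌊125/2⌋ × 88 = 62 × 88 mm

62 × 88 mm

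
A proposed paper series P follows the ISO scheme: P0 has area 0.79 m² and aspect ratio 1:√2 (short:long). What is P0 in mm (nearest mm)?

Let the short side be w mm. Then w · w√2 = 0.79 m² = 790,000 mm².
w² = 790,000/√2, so w ≈ 747.4 mm; long side = w√2 ≈ 1057.0 mm.

747 × 1057 mm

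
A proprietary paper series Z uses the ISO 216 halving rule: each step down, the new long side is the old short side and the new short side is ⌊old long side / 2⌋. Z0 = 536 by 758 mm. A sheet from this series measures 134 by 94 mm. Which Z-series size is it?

Z0: 536 × 758 mm
Z1: 379 × 536 mm
Z2: 268 × 379 mm
Z3: 189 × 268 mm
Z4: 134 × 189 mm
Z5: 94 × 134 mm
Z6: 67 × 94 mm
→ matches Z5.

Z5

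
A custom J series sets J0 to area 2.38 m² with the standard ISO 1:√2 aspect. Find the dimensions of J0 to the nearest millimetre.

1297 × 1835 mm

Let the short side be w mm. Then w · w√2 = 2.38 m² = 2,380,000 mm².
w² = 2,380,000/√2, so w ≈ 1297.3 mm; long side = w√2 ≈ 1834.6 mm.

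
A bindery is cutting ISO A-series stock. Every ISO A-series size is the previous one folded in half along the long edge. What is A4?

210 × 297 mm

A0 = 841 × 1189 mm (A0 has area 1 m², aspect 1:√2).
A1: ⌊1189/2⌋ × 841 = 594 × 841 mm
A2: ⌊841/2⌋ × 594 = 420 × 594 mm
A3: ⌊594/2⌋ × 420 = 297 × 420 mm
A4: ⌊420/2⌋ × 297 = 210 × 297 mm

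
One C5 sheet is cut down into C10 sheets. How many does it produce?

32

C5 = 162 × 229 mm; C10 = 28 × 40 mm.
Each halving step doubles the count; 5 steps from C5 to C10.
2^5 = 32.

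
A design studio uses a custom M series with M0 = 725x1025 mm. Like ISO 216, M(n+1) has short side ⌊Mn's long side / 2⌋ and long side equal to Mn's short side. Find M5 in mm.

M1: ⌊1025/2⌋ × 725 = 512 × 725 mm
M2: ⌊725/2⌋ × 512 = 362 × 512 mm
M3: ⌊512/2⌋ × 362 = 256 × 362 mm
M4: ⌊362/2⌋ × 256 = 181 × 256 mm
M5: ⌊256/2⌋ × 181 = 128 × 181 mm

128 × 181 mm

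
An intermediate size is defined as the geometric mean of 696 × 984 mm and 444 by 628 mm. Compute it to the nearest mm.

556 × 786 mm

Short side: √(696 · 444) = √309024 ≈ 555.9 → 556 mm
Long side: √(984 · 628) = √617952 ≈ 786.1 → 786 mm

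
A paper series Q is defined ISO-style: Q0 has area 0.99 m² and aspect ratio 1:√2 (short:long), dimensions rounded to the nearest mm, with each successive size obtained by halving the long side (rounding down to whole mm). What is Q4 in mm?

Let Q0's short side be w mm. w · w√2 = 0.99 m² = 990,000 mm², so w ≈ 836.7 mm and w√2 ≈ 1183.2 mm → Q0 = 837 × 1183 mm.
Q1: ⌊1183/2⌋ × 837 = 591 × 837 mm
Q2: ⌊837/2⌋ × 591 = 418 × 591 mm
Q3: ⌊591/2⌋ × 418 = 295 × 418 mm
Q4: ⌊418/2⌋ × 295 = 209 × 295 mm

209 × 295 mm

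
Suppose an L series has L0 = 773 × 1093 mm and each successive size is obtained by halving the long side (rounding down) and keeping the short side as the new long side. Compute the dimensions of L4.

L1: ⌊1093/2⌋ × 773 = 546 × 773 mm
L2: ⌊773/2⌋ × 546 = 386 × 546 mm
L3: ⌊546/2⌋ × 386 = 273 × 386 mm
L4: ⌊386/2⌋ × 273 = 193 × 273 mm

193 × 273 mm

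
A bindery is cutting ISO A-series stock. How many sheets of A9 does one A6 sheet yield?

8

A6 = 105 × 148 mm; A9 = 37 × 52 mm.
Each halving step doubles the count; 3 steps from A6 to A9.
2^3 = 8.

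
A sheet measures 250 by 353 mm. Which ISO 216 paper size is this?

B4 (250 × 353 mm)

Aspect ratio 353/250 ≈ 1.412 — close to the ISO √2 ≈ 1.414.
In the B-series (B0 = 1000 × 1414 mm): B4 = 250 × 353 mm.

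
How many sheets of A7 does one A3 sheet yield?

Each ISO step halves the sheet: 1 × A3 → 2 × A4 → 4 × A5 → 8 × A6 → …
From A3 to A7 is 4 halving steps: 2^4 = 16.

16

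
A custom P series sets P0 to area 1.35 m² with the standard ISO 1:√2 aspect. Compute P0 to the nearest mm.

977 × 1382 mm

Let the short side be w mm. Then w · w√2 = 1.35 m² = 1,350,000 mm².
w² = 1,350,000/√2, so w ≈ 977.0 mm; long side = w√2 ≈ 1381.7 mm.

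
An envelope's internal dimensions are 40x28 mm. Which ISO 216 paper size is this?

Aspect ratio 40/28 ≈ 1.429 — close to the ISO √2 ≈ 1.414.
In the C-series (envelope sizes, between A and B): C10 = 28 × 40 mm.

C10 (28 × 40 mm)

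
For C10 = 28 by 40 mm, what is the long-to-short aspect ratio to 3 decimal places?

40 / 28 = 1.429
ISO 216 targets √2 ≈ 1.414; the +0.014 deviation is from mm rounding.

1.429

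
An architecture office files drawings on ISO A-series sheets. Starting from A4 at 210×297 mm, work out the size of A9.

A5: ⌊297/2⌋ × 210 = 148 × 210 mm
A6: ⌊210/2⌋ × 148 = 105 × 148 mm
A7: ⌊148/2⌋ × 105 = 74 × 105 mm
A8: ⌊105/2⌋ × 74 = 52 × 74 mm
A9: ⌊74/2⌋ × 52 = 37 × 52 mm

37 × 52 mm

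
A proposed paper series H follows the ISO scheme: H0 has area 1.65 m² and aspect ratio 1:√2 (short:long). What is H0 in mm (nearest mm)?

Let the short side be w mm. Then w · w√2 = 1.65 m² = 1,650,000 mm².
w² = 1,650,000/√2, so w ≈ 1080.2 mm; long side = w√2 ≈ 1527.6 mm.

1080 × 1528 mm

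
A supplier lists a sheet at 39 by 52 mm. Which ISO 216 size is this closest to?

Aspect ratio 52/39 ≈ 1.333 (ISO target is √2 ≈ 1.414).
In the A-series (A0 area = 1 m²): A9 = 37 × 52 mm.
Off by 2 mm total — nearest standard size.

A9 (37 × 52 mm)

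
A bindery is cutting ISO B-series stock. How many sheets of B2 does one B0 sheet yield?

Each ISO step halves the sheet: 1 × B0 → 2 × B1 → 4 × B2
From B0 to B2 is 2 halving steps: 2^2 = 4.

4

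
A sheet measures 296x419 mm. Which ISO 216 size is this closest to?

A3 (297 × 420 mm)

Aspect ratio 419/296 ≈ 1.416 — close to the ISO √2 ≈ 1.414.
In the A-series (A0 area = 1 m²): A3 = 297 × 420 mm.
Off by 2 mm total — nearest standard size.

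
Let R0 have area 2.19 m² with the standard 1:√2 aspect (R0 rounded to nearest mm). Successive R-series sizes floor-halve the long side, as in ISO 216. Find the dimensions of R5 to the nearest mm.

220 × 311 mm

Let R0's short side be w mm. w · w√2 = 2.19 m² = 2,190,000 mm², so w ≈ 1244.4 mm and w√2 ≈ 1759.9 mm → R0 = 1244 × 1760 mm.
R1: ⌊1760/2⌋ × 1244 = 880 × 1244 mm
R2: ⌊1244/2⌋ × 880 = 622 × 880 mm
R3: ⌊880/2⌋ × 622 = 440 × 622 mm
R4: ⌊622/2⌋ × 440 = 311 × 440 mm
R5: ⌊440/2⌋ × 311 = 220 × 311 mm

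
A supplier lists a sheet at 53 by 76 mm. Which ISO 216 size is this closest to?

A8 (52 × 74 mm)

Aspect ratio 76/53 ≈ 1.434 (ISO target is √2 ≈ 1.414).
In the A-series (A0 area = 1 m²): A8 = 52 × 74 mm.
Off by 3 mm total — nearest standard size.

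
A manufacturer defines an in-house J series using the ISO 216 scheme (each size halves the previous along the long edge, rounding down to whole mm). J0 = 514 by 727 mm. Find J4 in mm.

128 × 181 mm

J1: ⌊727/2⌋ × 514 = 363 × 514 mm
J2: ⌊514/2⌋ × 363 = 257 × 363 mm
J3: ⌊363/2⌋ × 257 = 181 × 257 mm
J4: ⌊257/2⌋ × 181 = 128 × 181 mm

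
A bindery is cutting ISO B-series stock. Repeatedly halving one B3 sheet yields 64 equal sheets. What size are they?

B9

64 = 2^6, so 6 halving steps.
B3 → B4 → … → B9 after 6 steps.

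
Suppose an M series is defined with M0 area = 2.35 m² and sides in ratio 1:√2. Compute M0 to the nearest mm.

Let the short side be w mm. Then w · w√2 = 2.35 m² = 2,350,000 mm².
w² = 2,350,000/√2, so w ≈ 1289.1 mm; long side = w√2 ≈ 1823.0 mm.

1289 × 1823 mm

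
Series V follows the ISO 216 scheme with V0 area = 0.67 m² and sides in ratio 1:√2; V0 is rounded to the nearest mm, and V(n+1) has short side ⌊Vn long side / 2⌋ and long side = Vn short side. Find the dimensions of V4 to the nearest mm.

172 × 243 mm

Let V0's short side be w mm. w · w√2 = 0.67 m² = 670,000 mm², so w ≈ 688.3 mm and w√2 ≈ 973.4 mm → V0 = 688 × 973 mm.
V1: ⌊973/2⌋ × 688 = 486 × 688 mm
V2: ⌊688/2⌋ × 486 = 344 × 486 mm
V3: ⌊486/2⌋ × 344 = 243 × 344 mm
V4: ⌊344/2⌋ × 243 = 172 × 243 mm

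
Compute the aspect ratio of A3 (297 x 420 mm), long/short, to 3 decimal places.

1.414

420 / 297 = 1.414
Matches √2 ≈ 1.414 — the ISO 216 defining ratio.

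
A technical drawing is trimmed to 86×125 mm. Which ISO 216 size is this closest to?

Aspect ratio 125/86 ≈ 1.453 (ISO target is √2 ≈ 1.414).
In the B-series (B0 = 1000 × 1414 mm): B7 = 88 × 125 mm.
Off by 2 mm total — nearest standard size.

B7 (88 × 125 mm)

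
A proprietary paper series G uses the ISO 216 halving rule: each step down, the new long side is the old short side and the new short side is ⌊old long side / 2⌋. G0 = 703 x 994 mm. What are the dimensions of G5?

G1 = 497 × 703 mm (from G0 by 1 halving).
G2: ⌊703/2⌋ × 497 = 351 × 497 mm
G3: ⌊497/2⌋ × 351 = 248 × 351 mm
G4: ⌊351/2⌋ × 248 = 175 × 248 mm
G5: ⌊248/2⌋ × 175 = 124 × 175 mm

124 × 175 mm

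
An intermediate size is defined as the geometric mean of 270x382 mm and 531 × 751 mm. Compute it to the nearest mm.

Short side: √(270 · 531) = √143370 ≈ 378.6 → 379 mm
Long side: √(382 · 751) = √286882 ≈ 535.6 → 536 mm

379 × 536 mm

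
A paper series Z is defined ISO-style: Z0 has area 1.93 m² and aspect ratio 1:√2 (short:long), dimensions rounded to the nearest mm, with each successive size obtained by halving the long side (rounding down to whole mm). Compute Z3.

413 × 584 mm

Let Z0's short side be w mm. w · w√2 = 1.93 m² = 1,930,000 mm², so w ≈ 1168.2 mm and w√2 ≈ 1652.1 mm → Z0 = 1168 × 1652 mm.
Z1: ⌊1652/2⌋ × 1168 = 826 × 1168 mm
Z2: ⌊1168/2⌋ × 826 = 584 × 826 mm
Z3: ⌊826/2⌋ × 584 = 413 × 584 mm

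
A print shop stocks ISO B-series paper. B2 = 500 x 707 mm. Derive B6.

125 × 176 mm

B3: ⌊707/2⌋ × 500 = 353 × 500 mm
B4: ⌊500/2⌋ × 353 = 250 × 353 mm
B5: ⌊353/2⌋ × 250 = 176 × 250 mm
B6: ⌊250/2⌋ × 176 = 125 × 176 mm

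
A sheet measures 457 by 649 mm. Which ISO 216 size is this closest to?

Aspect ratio 649/457 ≈ 1.420 — close to the ISO √2 ≈ 1.414.
In the C-series (envelope sizes, between A and B): C2 = 458 × 648 mm.
Off by 2 mm total — nearest standard size.

C2 (458 × 648 mm)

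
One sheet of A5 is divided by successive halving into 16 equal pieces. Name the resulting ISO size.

A9

16 = 2^4, so 4 halving steps.
A5 → A6 → … → A9 after 4 steps.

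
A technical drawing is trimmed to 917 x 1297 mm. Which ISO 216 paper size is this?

Aspect ratio 1297/917 ≈ 1.414 — close to the ISO √2 ≈ 1.414.
In the C-series (envelope sizes, between A and B): C0 = 917 × 1297 mm.

C0 (917 × 1297 mm)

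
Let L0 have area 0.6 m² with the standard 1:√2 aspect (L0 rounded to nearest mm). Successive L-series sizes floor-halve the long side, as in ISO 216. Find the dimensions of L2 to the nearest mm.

325 × 460 mm

Let L0's short side be w mm. w · w√2 = 0.6 m² = 600,000 mm², so w ≈ 651.4 mm and w√2 ≈ 921.2 mm → L0 = 651 × 921 mm.
L1: ⌊921/2⌋ × 651 = 460 × 651 mm
L2: ⌊651/2⌋ × 460 = 325 × 460 mm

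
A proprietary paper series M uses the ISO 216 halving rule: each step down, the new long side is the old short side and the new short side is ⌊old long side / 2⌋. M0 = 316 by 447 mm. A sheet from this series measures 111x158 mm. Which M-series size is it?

M3

M0: 316 × 447 mm
M1: 223 × 316 mm
M2: 158 × 223 mm
M3: 111 × 158 mm
M4: 79 × 111 mm
→ matches M3.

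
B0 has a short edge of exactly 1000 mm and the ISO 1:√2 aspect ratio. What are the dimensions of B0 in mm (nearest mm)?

Short side = 1000 mm; long side = 1000√2 ≈ 1414.2 mm.

1000 × 1414 mm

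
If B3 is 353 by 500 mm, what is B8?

62 × 88 mm

B4: ⌊500/2⌋ × 353 = 250 × 353 mm
B5: ⌊353/2⌋ × 250 = 176 × 250 mm
B6: ⌊250/2⌋ × 176 = 125 × 176 mm
B7: ⌊176/2⌋ × 125 = 88 × 125 mm
B8: ⌊125/2⌋ × 88 = 62 × 88 mm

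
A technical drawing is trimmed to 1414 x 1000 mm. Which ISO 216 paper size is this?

B0 (1000 × 1414 mm)

Aspect ratio 1414/1000 ≈ 1.414 — close to the ISO √2 ≈ 1.414.
In the B-series (B0 = 1000 × 1414 mm): B0 = 1000 × 1414 mm.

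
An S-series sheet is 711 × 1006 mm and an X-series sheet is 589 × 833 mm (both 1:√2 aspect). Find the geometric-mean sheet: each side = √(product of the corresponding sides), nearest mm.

647 × 915 mm

Short side: √(711 · 589) = √418779 ≈ 647.1 → 647 mm
Long side: √(1006 · 833) = √837998 ≈ 915.4 → 915 mm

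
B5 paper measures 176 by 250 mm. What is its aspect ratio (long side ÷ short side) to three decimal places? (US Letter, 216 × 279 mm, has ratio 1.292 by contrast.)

1.420

250 / 176 = 1.420
ISO 216 targets √2 ≈ 1.414; the +0.006 deviation is from mm rounding.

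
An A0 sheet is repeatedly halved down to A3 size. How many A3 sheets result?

Each ISO step halves the sheet: 1 × A0 → 2 × A1 → 4 × A2 → 8 × A3
From A0 to A3 is 3 halving steps: 2^3 = 8.

8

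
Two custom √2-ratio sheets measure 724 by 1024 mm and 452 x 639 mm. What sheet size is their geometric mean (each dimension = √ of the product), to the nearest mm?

572 × 809 mm

Short side: √(724 · 452) = √327248 ≈ 572.1 → 572 mm
Long side: √(1024 · 639) = √654336 ≈ 808.9 → 809 mm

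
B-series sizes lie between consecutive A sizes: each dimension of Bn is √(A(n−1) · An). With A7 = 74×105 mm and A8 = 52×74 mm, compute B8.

Short side: √(74 · 52) = √3848 ≈ 62.0 → 62 mm
Long side: √(105 · 74) = √7770 ≈ 88.1 → 88 mm

62 × 88 mm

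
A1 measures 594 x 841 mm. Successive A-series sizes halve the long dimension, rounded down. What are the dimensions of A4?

A2: ⌊841/2⌋ × 594 = 420 × 594 mm
A3: ⌊594/2⌋ × 420 = 297 × 420 mm
A4: ⌊420/2⌋ × 297 = 210 × 297 mm

210 × 297 mm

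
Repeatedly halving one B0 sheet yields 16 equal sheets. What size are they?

16 = 2^4, so 4 halving steps.
B0 → B1 → … → B4 after 4 steps.

B4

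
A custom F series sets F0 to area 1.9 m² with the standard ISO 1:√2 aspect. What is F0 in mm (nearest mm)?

Let the short side be w mm. Then w · w√2 = 1.9 m² = 1,900,000 mm².
w² = 1,900,000/√2, so w ≈ 1159.1 mm; long side = w√2 ≈ 1639.2 mm.

1159 × 1639 mm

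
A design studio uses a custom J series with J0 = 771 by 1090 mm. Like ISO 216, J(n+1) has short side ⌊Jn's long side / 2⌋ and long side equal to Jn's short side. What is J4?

192 × 272 mm

J1: ⌊1090/2⌋ × 771 = 545 × 771 mm
J2: ⌊771/2⌋ × 545 = 385 × 545 mm
J3: ⌊545/2⌋ × 385 = 272 × 385 mm
J4: ⌊385/2⌋ × 272 = 192 × 272 mm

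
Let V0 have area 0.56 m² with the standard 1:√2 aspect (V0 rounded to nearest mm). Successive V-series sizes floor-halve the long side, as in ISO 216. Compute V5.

111 × 157 mm

Let V0's short side be w mm. w · w√2 = 0.56 m² = 560,000 mm², so w ≈ 629.3 mm and w√2 ≈ 889.9 mm → V0 = 629 × 890 mm.
V1: ⌊890/2⌋ × 629 = 445 × 629 mm
V2: ⌊629/2⌋ × 445 = 314 × 445 mm
V3: ⌊445/2⌋ × 314 = 222 × 314 mm
V4: ⌊314/2⌋ × 222 = 157 × 222 mm
V5: ⌊222/2⌋ × 157 = 111 × 157 mm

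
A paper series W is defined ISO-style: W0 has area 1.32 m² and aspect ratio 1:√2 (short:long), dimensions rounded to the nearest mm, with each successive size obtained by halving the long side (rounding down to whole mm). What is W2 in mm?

483 × 683 mm

Let W0's short side be w mm. w · w√2 = 1.32 m² = 1,320,000 mm², so w ≈ 966.1 mm and w√2 ≈ 1366.3 mm → W0 = 966 × 1366 mm.
W1: ⌊1366/2⌋ × 966 = 683 × 966 mm
W2: ⌊966/2⌋ × 683 = 483 × 683 mm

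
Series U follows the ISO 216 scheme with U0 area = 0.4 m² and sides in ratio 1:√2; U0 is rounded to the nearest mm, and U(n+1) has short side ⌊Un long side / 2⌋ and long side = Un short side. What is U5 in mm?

94 × 133 mm

Let U0's short side be w mm. w · w√2 = 0.4 m² = 400,000 mm², so w ≈ 531.8 mm and w√2 ≈ 752.1 mm → U0 = 532 × 752 mm.
U1: ⌊752/2⌋ × 532 = 376 × 532 mm
U2: ⌊532/2⌋ × 376 = 266 × 376 mm
U3: ⌊376/2⌋ × 266 = 188 × 266 mm
U4: ⌊266/2⌋ × 188 = 133 × 188 mm
U5: ⌊188/2⌋ × 133 = 94 × 133 mm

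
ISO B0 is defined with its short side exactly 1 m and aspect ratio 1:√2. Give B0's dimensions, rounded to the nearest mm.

1000 × 1414 mm

Short side = 1000 mm; long side = 1000√2 ≈ 1414.2 mm.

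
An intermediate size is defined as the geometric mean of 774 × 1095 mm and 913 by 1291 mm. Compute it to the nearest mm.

Short side: √(774 · 913) = √706662 ≈ 840.6 → 841 mm
Long side: √(1095 · 1291) = √1413645 ≈ 1189.0 → 1189 mm

841 × 1189 mm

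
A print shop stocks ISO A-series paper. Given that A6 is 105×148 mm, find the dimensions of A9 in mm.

A7: ⌊148/2⌋ × 105 = 74 × 105 mm
A8: ⌊105/2⌋ × 74 = 52 × 74 mm
A9: ⌊74/2⌋ × 52 = 37 × 52 mm

37 × 52 mm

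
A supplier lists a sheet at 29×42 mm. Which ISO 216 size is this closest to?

Aspect ratio 42/29 ≈ 1.448 (ISO target is √2 ≈ 1.414).
In the C-series (envelope sizes, between A and B): C10 = 28 × 40 mm.
Off by 3 mm total — nearest standard size.

C10 (28 × 40 mm)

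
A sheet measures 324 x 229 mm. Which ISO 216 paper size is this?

C4 (229 × 324 mm)

Aspect ratio 324/229 ≈ 1.415 — close to the ISO √2 ≈ 1.414.
In the C-series (envelope sizes, between A and B): C4 = 229 × 324 mm.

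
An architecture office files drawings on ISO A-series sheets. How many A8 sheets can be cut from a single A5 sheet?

8

Each ISO step halves the sheet: 1 × A5 → 2 × A6 → 4 × A7 → 8 × A8
From A5 to A8 is 3 halving steps: 2^3 = 8.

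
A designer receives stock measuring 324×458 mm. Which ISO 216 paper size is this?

Aspect ratio 458/324 ≈ 1.414 — close to the ISO √2 ≈ 1.414.
In the C-series (envelope sizes, between A and B): C3 = 324 × 458 mm.

C3 (324 × 458 mm)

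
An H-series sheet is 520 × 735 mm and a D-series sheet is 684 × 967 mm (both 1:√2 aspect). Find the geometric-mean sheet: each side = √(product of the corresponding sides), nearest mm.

Short side: √(520 · 684) = √355680 ≈ 596.4 → 596 mm
Long side: √(735 · 967) = √710745 ≈ 843.1 → 843 mm

596 × 843 mm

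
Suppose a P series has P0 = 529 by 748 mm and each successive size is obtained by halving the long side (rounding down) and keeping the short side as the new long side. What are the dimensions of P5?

93 × 132 mm

P1: ⌊748/2⌋ × 529 = 374 × 529 mm
P2: ⌊529/2⌋ × 374 = 264 × 374 mm
P3: ⌊374/2⌋ × 264 = 187 × 264 mm
P4: ⌊264/2⌋ × 187 = 132 × 187 mm
P5: ⌊187/2⌋ × 132 = 93 × 132 mm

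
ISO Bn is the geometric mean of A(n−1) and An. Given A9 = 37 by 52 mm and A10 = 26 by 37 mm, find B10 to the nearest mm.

31 × 44 mm

Short side: √(37 · 26) = √962 ≈ 31.0 → 31 mm
Long side: √(52 · 37) = √1924 ≈ 43.9 → 44 mm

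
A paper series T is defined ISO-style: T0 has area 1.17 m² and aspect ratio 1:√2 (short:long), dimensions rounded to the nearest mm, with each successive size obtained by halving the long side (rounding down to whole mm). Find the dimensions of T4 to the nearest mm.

Let T0's short side be w mm. w · w√2 = 1.17 m² = 1,170,000 mm², so w ≈ 909.6 mm and w√2 ≈ 1286.3 mm → T0 = 910 × 1286 mm.
T1: ⌊1286/2⌋ × 910 = 643 × 910 mm
T2: ⌊910/2⌋ × 643 = 455 × 643 mm
T3: ⌊643/2⌋ × 455 = 321 × 455 mm
T4: ⌊455/2⌋ × 321 = 227 × 321 mm

227 × 321 mm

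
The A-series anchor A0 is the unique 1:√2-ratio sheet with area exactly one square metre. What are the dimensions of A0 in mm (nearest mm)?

Let the short side be w mm. Then the long side is w√2 and w · w√2 = 10⁶ mm².
w² = 10⁶/√2, so w = 1000 / 2^(1/4) ≈ 840.9 mm; long side = 1000 · 2^(1/4) ≈ 1189.2 mm.

841 × 1189 mm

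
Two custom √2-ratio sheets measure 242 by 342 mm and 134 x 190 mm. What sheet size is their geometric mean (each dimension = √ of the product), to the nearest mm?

Short side: √(242 · 134) = √32428 ≈ 180.1 → 180 mm
Long side: √(342 · 190) = √64980 ≈ 254.9 → 255 mm

180 × 255 mm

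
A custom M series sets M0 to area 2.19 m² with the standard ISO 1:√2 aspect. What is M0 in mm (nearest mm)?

Let the short side be w mm. Then w · w√2 = 2.19 m² = 2,190,000 mm².
w² = 2,190,000/√2, so w ≈ 1244.4 mm; long side = w√2 ≈ 1759.9 mm.

1244 × 1760 mm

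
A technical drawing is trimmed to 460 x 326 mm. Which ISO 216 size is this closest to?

C3 (324 × 458 mm)

Aspect ratio 460/326 ≈ 1.411 — close to the ISO √2 ≈ 1.414.
In the C-series (envelope sizes, between A and B): C3 = 324 × 458 mm.
Off by 4 mm total — nearest standard size.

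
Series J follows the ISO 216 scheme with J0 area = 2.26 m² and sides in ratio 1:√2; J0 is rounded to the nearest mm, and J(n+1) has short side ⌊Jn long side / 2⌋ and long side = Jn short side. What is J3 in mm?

447 × 632 mm

Let J0's short side be w mm. w · w√2 = 2.26 m² = 2,260,000 mm², so w ≈ 1264.1 mm and w√2 ≈ 1787.8 mm → J0 = 1264 × 1788 mm.
J1: ⌊1788/2⌋ × 1264 = 894 × 1264 mm
J2: ⌊1264/2⌋ × 894 = 632 × 894 mm
J3: ⌊894/2⌋ × 632 = 447 × 632 mm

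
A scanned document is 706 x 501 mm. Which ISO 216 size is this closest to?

B2 (500 × 707 mm)

Aspect ratio 706/501 ≈ 1.409 — close to the ISO √2 ≈ 1.414.
In the B-series (B0 = 1000 × 1414 mm): B2 = 500 × 707 mm.
Off by 2 mm total — nearest standard size.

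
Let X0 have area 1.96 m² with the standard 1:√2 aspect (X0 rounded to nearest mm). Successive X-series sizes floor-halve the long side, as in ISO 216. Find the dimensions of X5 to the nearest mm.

Let X0's short side be w mm. w · w√2 = 1.96 m² = 1,960,000 mm², so w ≈ 1177.3 mm and w√2 ≈ 1664.9 mm → X0 = 1177 × 1665 mm.
X1: ⌊1665/2⌋ × 1177 = 832 × 1177 mm
X2: ⌊1177/2⌋ × 832 = 588 × 832 mm
X3: ⌊832/2⌋ × 588 = 416 × 588 mm
X4: ⌊588/2⌋ × 416 = 294 × 416 mm
X5: ⌊416/2⌋ × 294 = 208 × 294 mm

208 × 294 mm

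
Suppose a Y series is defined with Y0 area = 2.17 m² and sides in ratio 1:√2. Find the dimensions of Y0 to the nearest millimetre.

Let the short side be w mm. Then w · w√2 = 2.17 m² = 2,170,000 mm².
w² = 2,170,000/√2, so w ≈ 1238.7 mm; long side = w√2 ≈ 1751.8 mm.

1239 × 1752 mm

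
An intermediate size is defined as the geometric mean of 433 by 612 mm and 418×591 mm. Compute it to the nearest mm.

425 × 601 mm

Short side: √(433 · 418) = √180994 ≈ 425.4 → 425 mm
Long side: √(612 · 591) = √361692 ≈ 601.4 → 601 mm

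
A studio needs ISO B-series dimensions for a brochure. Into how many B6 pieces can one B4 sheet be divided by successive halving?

4

Each ISO step halves the sheet: 1 × B4 → 2 × B5 → 4 × B6
From B4 to B6 is 2 halving steps: 2^2 = 4.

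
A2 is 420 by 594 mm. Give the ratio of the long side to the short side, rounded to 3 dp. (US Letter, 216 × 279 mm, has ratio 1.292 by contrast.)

1.414

594 / 420 = 1.414
Matches √2 ≈ 1.414 — the ISO 216 defining ratio.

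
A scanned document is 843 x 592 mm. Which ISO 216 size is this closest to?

A1 (594 × 841 mm)

Aspect ratio 843/592 ≈ 1.424 — close to the ISO √2 ≈ 1.414.
In the A-series (A0 area = 1 m²): A1 = 594 × 841 mm.
Off by 4 mm total — nearest standard size.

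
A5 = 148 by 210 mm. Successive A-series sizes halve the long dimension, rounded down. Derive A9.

A6: ⌊210/2⌋ × 148 = 105 × 148 mm
A7: ⌊148/2⌋ × 105 = 74 × 105 mm
A8: ⌊105/2⌋ × 74 = 52 × 74 mm
A9: ⌊74/2⌋ × 52 = 37 × 52 mm

37 × 52 mm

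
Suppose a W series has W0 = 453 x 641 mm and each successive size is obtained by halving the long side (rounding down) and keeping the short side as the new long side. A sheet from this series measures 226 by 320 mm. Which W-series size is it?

W2

W0: 453 × 641 mm
W1: 320 × 453 mm
W2: 226 × 320 mm
W3: 160 × 226 mm
→ matches W2.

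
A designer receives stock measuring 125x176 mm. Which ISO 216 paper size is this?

B6 (125 × 176 mm)

Aspect ratio 176/125 ≈ 1.408 — close to the ISO √2 ≈ 1.414.
In the B-series (B0 = 1000 × 1414 mm): B6 = 125 × 176 mm.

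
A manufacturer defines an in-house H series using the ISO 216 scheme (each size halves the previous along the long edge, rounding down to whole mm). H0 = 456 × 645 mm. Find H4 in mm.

H1: ⌊645/2⌋ × 456 = 322 × 456 mm
H2: ⌊456/2⌋ × 322 = 228 × 322 mm
H3: ⌊322/2⌋ × 228 = 161 × 228 mm
H4: ⌊228/2⌋ × 161 = 114 × 161 mm

114 × 161 mm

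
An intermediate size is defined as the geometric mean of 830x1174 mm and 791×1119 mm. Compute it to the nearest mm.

Short side: √(830 · 791) = √656530 ≈ 810.3 → 810 mm
Long side: √(1174 · 1119) = √1313706 ≈ 1146.2 → 1146 mm

810 × 1146 mm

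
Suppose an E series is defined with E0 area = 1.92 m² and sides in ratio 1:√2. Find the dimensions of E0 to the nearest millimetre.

1165 × 1648 mm

Let the short side be w mm. Then w · w√2 = 1.92 m² = 1,920,000 mm².
w² = 1,920,000/√2, so w ≈ 1165.2 mm; long side = w√2 ≈ 1647.8 mm.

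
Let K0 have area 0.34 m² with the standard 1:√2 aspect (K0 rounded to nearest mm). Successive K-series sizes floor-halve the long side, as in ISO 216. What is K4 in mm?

Let K0's short side be w mm. w · w√2 = 0.34 m² = 340,000 mm², so w ≈ 490.3 mm and w√2 ≈ 693.4 mm → K0 = 490 × 693 mm.
K1: ⌊693/2⌋ × 490 = 346 × 490 mm
K2: ⌊490/2⌋ × 346 = 245 × 346 mm
K3: ⌊346/2⌋ × 245 = 173 × 245 mm
K4: ⌊245/2⌋ × 173 = 122 × 173 mm

122 × 173 mm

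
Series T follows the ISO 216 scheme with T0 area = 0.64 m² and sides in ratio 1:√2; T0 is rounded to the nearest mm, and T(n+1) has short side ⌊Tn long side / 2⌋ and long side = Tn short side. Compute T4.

Let T0's short side be w mm. w · w√2 = 0.64 m² = 640,000 mm², so w ≈ 672.7 mm and w√2 ≈ 951.4 mm → T0 = 673 × 951 mm.
T1: ⌊951/2⌋ × 673 = 475 × 673 mm
T2: ⌊673/2⌋ × 475 = 336 × 475 mm
T3: ⌊475/2⌋ × 336 = 237 × 336 mm
T4: ⌊336/2⌋ × 237 = 168 × 237 mm

168 × 237 mm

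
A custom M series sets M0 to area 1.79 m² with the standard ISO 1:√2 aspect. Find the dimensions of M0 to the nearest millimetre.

Let the short side be w mm. Then w · w√2 = 1.79 m² = 1,790,000 mm².
w² = 1,790,000/√2, so w ≈ 1125.0 mm; long side = w√2 ≈ 1591.1 mm.

1125 × 1591 mm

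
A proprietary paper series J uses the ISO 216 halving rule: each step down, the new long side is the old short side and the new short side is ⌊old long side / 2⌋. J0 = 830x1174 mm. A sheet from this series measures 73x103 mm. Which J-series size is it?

J0: 830 × 1174 mm
J1: 587 × 830 mm
J2: 415 × 587 mm
J3: 293 × 415 mm
J4: 207 × 293 mm
J5: 146 × 207 mm
J6: 103 × 146 mm
J7: 73 × 103 mm
J8: 51 × 73 mm
→ matches J7.

J7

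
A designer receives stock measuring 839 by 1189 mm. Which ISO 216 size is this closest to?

A0 (841 × 1189 mm)

Aspect ratio 1189/839 ≈ 1.417 — close to the ISO √2 ≈ 1.414.
In the A-series (A0 area = 1 m²): A0 = 841 × 1189 mm.
Off by 2 mm total — nearest standard size.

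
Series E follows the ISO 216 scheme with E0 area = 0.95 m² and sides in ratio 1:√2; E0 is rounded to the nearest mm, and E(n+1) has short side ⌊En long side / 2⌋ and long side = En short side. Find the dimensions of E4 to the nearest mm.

Let E0's short side be w mm. w · w√2 = 0.95 m² = 950,000 mm², so w ≈ 819.6 mm and w√2 ≈ 1159.1 mm → E0 = 820 × 1159 mm.
E1: ⌊1159/2⌋ × 820 = 579 × 820 mm
E2: ⌊820/2⌋ × 579 = 410 × 579 mm
E3: ⌊579/2⌋ × 410 = 289 × 410 mm
E4: ⌊410/2⌋ × 289 = 205 × 289 mm

205 × 289 mm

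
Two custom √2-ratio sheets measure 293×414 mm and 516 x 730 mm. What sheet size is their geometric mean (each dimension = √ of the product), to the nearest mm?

389 × 550 mm

Short side: √(293 · 516) = √151188 ≈ 388.8 → 389 mm
Long side: √(414 · 730) = √302220 ≈ 549.7 → 550 mm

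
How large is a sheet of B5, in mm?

176 × 250 mm

B0 = 1000 × 1414 mm (B0 has a 1000 mm short side, aspect 1:√2).
B1: ⌊1414/2⌋ × 1000 = 707 × 1000 mm
B2: ⌊1000/2⌋ × 707 = 500 × 707 mm
B3: ⌊707/2⌋ × 500 = 353 × 500 mm
B4: ⌊500/2⌋ × 353 = 250 × 353 mm
B5: ⌊353/2⌋ × 250 = 176 × 250 mm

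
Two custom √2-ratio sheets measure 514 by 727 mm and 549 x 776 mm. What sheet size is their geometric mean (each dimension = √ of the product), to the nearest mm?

531 × 751 mm

Short side: √(514 · 549) = √282186 ≈ 531.2 → 531 mm
Long side: √(727 · 776) = √564152 ≈ 751.1 → 751 mm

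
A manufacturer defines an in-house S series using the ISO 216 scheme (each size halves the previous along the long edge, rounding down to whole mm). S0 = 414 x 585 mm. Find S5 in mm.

73 × 103 mm

S1: ⌊585/2⌋ × 414 = 292 × 414 mm
S2: ⌊414/2⌋ × 292 = 207 × 292 mm
S3: ⌊292/2⌋ × 207 = 146 × 207 mm
S4: ⌊207/2⌋ × 146 = 103 × 146 mm
S5: ⌊146/2⌋ × 103 = 73 × 103 mm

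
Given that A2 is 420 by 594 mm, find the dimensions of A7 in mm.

A3: ⌊594/2⌋ × 420 = 297 × 420 mm
A4: ⌊420/2⌋ × 297 = 210 × 297 mm
A5: ⌊297/2⌋ × 210 = 148 × 210 mm
A6: ⌊210/2⌋ × 148 = 105 × 148 mm
A7: ⌊148/2⌋ × 105 = 74 × 105 mm

74 × 105 mm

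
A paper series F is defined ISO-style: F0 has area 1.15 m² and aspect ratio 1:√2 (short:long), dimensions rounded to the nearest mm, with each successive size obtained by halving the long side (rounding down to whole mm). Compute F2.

Let F0's short side be w mm. w · w√2 = 1.15 m² = 1,150,000 mm², so w ≈ 901.8 mm and w√2 ≈ 1275.3 mm → F0 = 902 × 1275 mm.
F1: ⌊1275/2⌋ × 902 = 637 × 902 mm
F2: ⌊902/2⌋ × 637 = 451 × 637 mm

451 × 637 mm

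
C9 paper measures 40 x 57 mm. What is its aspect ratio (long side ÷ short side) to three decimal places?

1.425

57 / 40 = 1.425
ISO 216 targets √2 ≈ 1.414; the +0.011 deviation is from mm rounding.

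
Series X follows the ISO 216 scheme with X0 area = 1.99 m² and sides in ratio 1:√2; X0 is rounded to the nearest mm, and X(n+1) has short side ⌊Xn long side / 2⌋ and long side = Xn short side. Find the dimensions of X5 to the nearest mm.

Let X0's short side be w mm. w · w√2 = 1.99 m² = 1,990,000 mm², so w ≈ 1186.2 mm and w√2 ≈ 1677.6 mm → X0 = 1186 × 1678 mm.
X1: ⌊1678/2⌋ × 1186 = 839 × 1186 mm
X2: ⌊1186/2⌋ × 839 = 593 × 839 mm
X3: ⌊839/2⌋ × 593 = 419 × 593 mm
X4: ⌊593/2⌋ × 419 = 296 × 419 mm
X5: ⌊419/2⌋ × 296 = 209 × 296 mm

209 × 296 mm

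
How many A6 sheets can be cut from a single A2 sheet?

Each ISO step halves the sheet: 1 × A2 → 2 × A3 → 4 × A4 → 8 × A5 → …
From A2 to A6 is 4 halving steps: 2^4 = 16.

16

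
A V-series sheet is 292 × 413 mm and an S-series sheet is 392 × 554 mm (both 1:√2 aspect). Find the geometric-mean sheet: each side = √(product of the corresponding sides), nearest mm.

Short side: √(292 · 392) = √114464 ≈ 338.3 → 338 mm
Long side: √(413 · 554) = √228802 ≈ 478.3 → 478 mm

338 × 478 mm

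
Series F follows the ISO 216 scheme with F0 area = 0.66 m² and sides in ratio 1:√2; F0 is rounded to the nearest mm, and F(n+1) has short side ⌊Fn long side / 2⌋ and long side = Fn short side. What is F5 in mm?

Let F0's short side be w mm. w · w√2 = 0.66 m² = 660,000 mm², so w ≈ 683.1 mm and w√2 ≈ 966.1 mm → F0 = 683 × 966 mm.
F1: ⌊966/2⌋ × 683 = 483 × 683 mm
F2: ⌊683/2⌋ × 483 = 341 × 483 mm
F3: ⌊483/2⌋ × 341 = 241 × 341 mm
F4: ⌊341/2⌋ × 241 = 170 × 241 mm
F5: ⌊241/2⌋ × 170 = 120 × 170 mm

120 × 170 mm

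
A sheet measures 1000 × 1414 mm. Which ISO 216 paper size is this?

B0 (1000 × 1414 mm)

Aspect ratio 1414/1000 ≈ 1.414 — close to the ISO √2 ≈ 1.414.
In the B-series (B0 = 1000 × 1414 mm): B0 = 1000 × 1414 mm.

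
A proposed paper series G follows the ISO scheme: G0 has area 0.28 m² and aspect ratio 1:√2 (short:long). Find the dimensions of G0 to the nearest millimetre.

Let the short side be w mm. Then w · w√2 = 0.28 m² = 280,000 mm².
w² = 280,000/√2, so w ≈ 445.0 mm; long side = w√2 ≈ 629.3 mm.

445 × 629 mm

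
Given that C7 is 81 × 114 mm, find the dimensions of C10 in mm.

28 × 40 mm

C8: ⌊114/2⌋ × 81 = 57 × 81 mm
C9: ⌊81/2⌋ × 57 = 40 × 57 mm
C10: ⌊57/2⌋ × 40 = 28 × 40 mm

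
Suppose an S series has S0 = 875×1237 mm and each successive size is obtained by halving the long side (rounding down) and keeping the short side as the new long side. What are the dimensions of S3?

309 × 437 mm

S1 = 618 × 875 mm (from S0 by 1 halving).
S2: ⌊875/2⌋ × 618 = 437 × 618 mm
S3: ⌊618/2⌋ × 437 = 309 × 437 mm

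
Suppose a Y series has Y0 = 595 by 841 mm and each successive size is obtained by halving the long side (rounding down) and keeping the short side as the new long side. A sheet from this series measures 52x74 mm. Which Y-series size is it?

Y0: 595 × 841 mm
Y1: 420 × 595 mm
Y2: 297 × 420 mm
Y3: 210 × 297 mm
Y4: 148 × 210 mm
Y5: 105 × 148 mm
Y6: 74 × 105 mm
Y7: 52 × 74 mm
Y8: 37 × 52 mm
→ matches Y7.

Y7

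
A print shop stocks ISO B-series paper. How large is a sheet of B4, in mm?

250 × 353 mm

B0 = 1000 × 1414 mm (B0 has a 1000 mm short side, aspect 1:√2).
B1: ⌊1414/2⌋ × 1000 = 707 × 1000 mm
B2: ⌊1000/2⌋ × 707 = 500 × 707 mm
B3: ⌊707/2⌋ × 500 = 353 × 500 mm
B4: ⌊500/2⌋ × 353 = 250 × 353 mm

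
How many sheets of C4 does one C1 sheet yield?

8

C1 = 648 × 917 mm; C4 = 229 × 324 mm.
Each halving step doubles the count; 3 steps from C1 to C4.
2^3 = 8.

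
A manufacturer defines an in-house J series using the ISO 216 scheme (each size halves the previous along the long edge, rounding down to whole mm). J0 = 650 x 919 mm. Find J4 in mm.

162 × 229 mm

J1: ⌊919/2⌋ × 650 = 459 × 650 mm
J2: ⌊650/2⌋ × 459 = 325 × 459 mm
J3: ⌊459/2⌋ × 325 = 229 × 325 mm
J4: ⌊325/2⌋ × 229 = 162 × 229 mm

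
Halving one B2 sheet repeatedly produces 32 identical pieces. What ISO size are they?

32 = 2^5, so 5 halving steps.
B2 → B3 → … → B7 after 5 steps.

B7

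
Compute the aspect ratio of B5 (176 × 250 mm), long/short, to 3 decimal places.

250 / 176 = 1.420
ISO 216 targets √2 ≈ 1.414; the +0.006 deviation is from mm rounding.

1.420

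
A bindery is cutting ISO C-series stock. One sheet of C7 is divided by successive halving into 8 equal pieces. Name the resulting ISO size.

C10

8 = 2^3, so 3 halving steps.
C7 → C8 → … → C10 after 3 steps.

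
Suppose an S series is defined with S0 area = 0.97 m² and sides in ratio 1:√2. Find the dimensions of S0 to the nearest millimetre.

828 × 1171 mm

Let the short side be w mm. Then w · w√2 = 0.97 m² = 970,000 mm².
w² = 970,000/√2, so w ≈ 828.2 mm; long side = w√2 ≈ 1171.2 mm.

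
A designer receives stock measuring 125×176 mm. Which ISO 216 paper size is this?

Aspect ratio 176/125 ≈ 1.408 — close to the ISO √2 ≈ 1.414.
In the B-series (B0 = 1000 × 1414 mm): B6 = 125 × 176 mm.

B6 (125 × 176 mm)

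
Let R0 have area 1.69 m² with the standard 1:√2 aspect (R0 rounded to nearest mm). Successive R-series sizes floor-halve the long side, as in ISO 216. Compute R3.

386 × 546 mm

Let R0's short side be w mm. w · w√2 = 1.69 m² = 1,690,000 mm², so w ≈ 1093.2 mm and w√2 ≈ 1546.0 mm → R0 = 1093 × 1546 mm.
R1: ⌊1546/2⌋ × 1093 = 773 × 1093 mm
R2: ⌊1093/2⌋ × 773 = 546 × 773 mm
R3: ⌊773/2⌋ × 546 = 386 × 546 mm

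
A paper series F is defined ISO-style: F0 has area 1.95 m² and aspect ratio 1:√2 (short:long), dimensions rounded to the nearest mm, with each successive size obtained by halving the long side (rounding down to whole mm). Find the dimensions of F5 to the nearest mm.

207 × 293 mm

Let F0's short side be w mm. w · w√2 = 1.95 m² = 1,950,000 mm², so w ≈ 1174.2 mm and w√2 ≈ 1660.6 mm → F0 = 1174 × 1661 mm.
F1: ⌊1661/2⌋ × 1174 = 830 × 1174 mm
F2: ⌊1174/2⌋ × 830 = 587 × 830 mm
F3: ⌊830/2⌋ × 587 = 415 × 587 mm
F4: ⌊587/2⌋ × 415 = 293 × 415 mm
F5: ⌊415/2⌋ × 293 = 207 × 293 mm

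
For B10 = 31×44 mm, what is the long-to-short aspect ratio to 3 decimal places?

1.419

44 / 31 = 1.419
ISO 216 targets √2 ≈ 1.414; the +0.005 deviation is from mm rounding.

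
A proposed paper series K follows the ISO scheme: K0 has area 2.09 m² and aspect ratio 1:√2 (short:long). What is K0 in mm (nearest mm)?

Let the short side be w mm. Then w · w√2 = 2.09 m² = 2,090,000 mm².
w² = 2,090,000/√2, so w ≈ 1215.7 mm; long side = w√2 ≈ 1719.2 mm.

1216 × 1719 mm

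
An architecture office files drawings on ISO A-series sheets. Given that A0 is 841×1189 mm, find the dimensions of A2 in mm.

A1: ⌊1189/2⌋ × 841 = 594 × 841 mm
A2: ⌊841/2⌋ × 594 = 420 × 594 mm

420 × 594 mm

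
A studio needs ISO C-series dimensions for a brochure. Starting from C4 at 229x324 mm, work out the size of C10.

C5: ⌊324/2⌋ × 229 = 162 × 229 mm
C6: ⌊229/2⌋ × 162 = 114 × 162 mm
C7: ⌊162/2⌋ × 114 = 81 × 114 mm
C8: ⌊114/2⌋ × 81 = 57 × 81 mm
C9: ⌊81/2⌋ × 57 = 40 × 57 mm
C10: ⌊57/2⌋ × 40 = 28 × 40 mm

28 × 40 mm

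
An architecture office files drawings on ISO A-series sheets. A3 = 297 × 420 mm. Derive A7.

74 × 105 mm

A4: ⌊420/2⌋ × 297 = 210 × 297 mm
A5: ⌊297/2⌋ × 210 = 148 × 210 mm
A6: ⌊210/2⌋ × 148 = 105 × 148 mm
A7: ⌊148/2⌋ × 105 = 74 × 105 mm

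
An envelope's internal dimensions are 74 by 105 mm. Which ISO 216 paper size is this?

A7 (74 × 105 mm)

Aspect ratio 105/74 ≈ 1.419 — close to the ISO √2 ≈ 1.414.
In the A-series (A0 area = 1 m²): A7 = 74 × 105 mm.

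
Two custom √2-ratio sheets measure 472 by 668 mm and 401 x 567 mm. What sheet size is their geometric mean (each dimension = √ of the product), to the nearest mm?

Short side: √(472 · 401) = √189272 ≈ 435.1 → 435 mm
Long side: √(668 · 567) = √378756 ≈ 615.4 → 615 mm

435 × 615 mm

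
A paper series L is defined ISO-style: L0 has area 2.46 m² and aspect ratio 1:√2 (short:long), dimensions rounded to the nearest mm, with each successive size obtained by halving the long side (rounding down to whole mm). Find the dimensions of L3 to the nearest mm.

466 × 659 mm

Let L0's short side be w mm. w · w√2 = 2.46 m² = 2,460,000 mm², so w ≈ 1318.9 mm and w√2 ≈ 1865.2 mm → L0 = 1319 × 1865 mm.
L1: ⌊1865/2⌋ × 1319 = 932 × 1319 mm
L2: ⌊1319/2⌋ × 932 = 659 × 932 mm
L3: ⌊932/2⌋ × 659 = 466 × 659 mm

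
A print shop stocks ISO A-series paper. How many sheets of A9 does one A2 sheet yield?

128

Each ISO step halves the sheet: 1 × A2 → 2 × A3 → 4 × A4 → 8 × A5 → …
From A2 to A9 is 7 halving steps: 2^7 = 128.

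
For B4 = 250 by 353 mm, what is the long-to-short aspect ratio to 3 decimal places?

353 / 250 = 1.412
ISO 216 targets √2 ≈ 1.414; the -0.002 deviation is from mm rounding.

1.412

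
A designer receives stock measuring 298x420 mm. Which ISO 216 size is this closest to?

Aspect ratio 420/298 ≈ 1.409 — close to the ISO √2 ≈ 1.414.
In the A-series (A0 area = 1 m²): A3 = 297 × 420 mm.
Off by 1 mm total — nearest standard size.

A3 (297 × 420 mm)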